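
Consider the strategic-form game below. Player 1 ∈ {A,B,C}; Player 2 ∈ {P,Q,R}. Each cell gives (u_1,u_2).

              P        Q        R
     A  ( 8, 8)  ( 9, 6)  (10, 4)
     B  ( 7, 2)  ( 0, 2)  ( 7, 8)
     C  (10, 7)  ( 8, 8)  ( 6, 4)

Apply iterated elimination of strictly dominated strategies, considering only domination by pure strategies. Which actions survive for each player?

Survivors P1:{A,C} P2:{P,Q}

P1 drop B (A beats it: P:8>7 Q:9>0 R:10>7)
P2 drop R (P beats it: A:8>4 C:7>4)
P1→{A,C} P2→{P,Q}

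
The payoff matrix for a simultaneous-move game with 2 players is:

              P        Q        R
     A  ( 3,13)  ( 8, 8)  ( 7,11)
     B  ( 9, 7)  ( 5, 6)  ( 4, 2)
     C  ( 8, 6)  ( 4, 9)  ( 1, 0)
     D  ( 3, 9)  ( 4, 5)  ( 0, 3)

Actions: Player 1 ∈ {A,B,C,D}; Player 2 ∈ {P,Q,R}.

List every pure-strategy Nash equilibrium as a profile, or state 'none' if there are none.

Nash profiles: (B,P)

(A,P): not NE [P1→B gives 9>3]
(A,Q): not NE [P2→P gives 13>8]
(A,R): not NE [P2→P gives 13>11]
(B,P): NE
(B,Q): not NE [P1→A gives 8>5; P2→P gives 7>6]
(B,R): not NE [P1→A gives 7>4; P2→P gives 7>2]
(C,P): not NE [P1→B gives 9>8; P2→Q gives 9>6]
(C,Q): not NE [P1→A gives 8>4]
(C,R): not NE [P1→A gives 7>1; P2→Q gives 9>0]
(D,P): not NE [P1→B gives 9>3]
(D,Q): not NE [P1→A gives 8>4; P2→P gives 9>5]
(D,R): not NE [P1→A gives 7>0; P2→P gives 9>3]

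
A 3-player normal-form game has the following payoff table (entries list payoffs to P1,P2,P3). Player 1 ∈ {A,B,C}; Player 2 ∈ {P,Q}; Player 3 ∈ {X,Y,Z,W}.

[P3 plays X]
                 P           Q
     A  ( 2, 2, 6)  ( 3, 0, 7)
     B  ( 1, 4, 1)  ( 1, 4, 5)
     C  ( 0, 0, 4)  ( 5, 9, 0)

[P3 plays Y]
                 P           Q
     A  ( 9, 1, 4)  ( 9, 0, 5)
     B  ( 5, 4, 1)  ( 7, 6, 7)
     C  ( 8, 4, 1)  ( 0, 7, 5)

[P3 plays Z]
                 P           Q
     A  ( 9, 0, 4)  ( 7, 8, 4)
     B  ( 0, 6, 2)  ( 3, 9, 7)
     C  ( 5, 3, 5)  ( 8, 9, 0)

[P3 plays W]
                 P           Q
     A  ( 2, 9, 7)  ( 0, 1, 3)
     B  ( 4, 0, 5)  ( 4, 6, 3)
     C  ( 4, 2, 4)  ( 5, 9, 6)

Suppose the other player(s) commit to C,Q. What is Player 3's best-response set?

P3 best: {W}

u_3(X vs C,Q) = 0
u_3(Y vs C,Q) = 5
u_3(Z vs C,Q) = 0
u_3(W vs C,Q) = 6
max payoff 6 at {W}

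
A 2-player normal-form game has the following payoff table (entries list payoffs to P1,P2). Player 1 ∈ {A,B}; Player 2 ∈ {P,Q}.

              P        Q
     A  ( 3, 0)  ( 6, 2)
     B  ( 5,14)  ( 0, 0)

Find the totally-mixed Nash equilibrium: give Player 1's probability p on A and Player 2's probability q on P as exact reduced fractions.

P1 indiff ⇒ q·3+(1-q)·6 = q·5+(1-q)·0 ⇒ q(-2) = (1-q)(-6) ⇒ q = 3/4
P2 indiff ⇒ p·0+(1-p)·14 = p·2+(1-p)·0 ⇒ p(-2) = (1-p)(-14) ⇒ p = 7/8

p=7/8, q=3/4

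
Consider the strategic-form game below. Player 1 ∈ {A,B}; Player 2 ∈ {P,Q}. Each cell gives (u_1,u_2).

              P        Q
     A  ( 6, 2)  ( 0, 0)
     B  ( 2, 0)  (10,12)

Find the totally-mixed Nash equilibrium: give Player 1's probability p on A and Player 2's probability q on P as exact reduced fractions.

(p,q) = (6/7, 5/7)

P1 indiff ⇒ q·6+(1-q)·0 = q·2+(1-q)·10 ⇒ q(4) = (1-q)(10) ⇒ q = 5/7
P2 indiff ⇒ p·2+(1-p)·0 = p·0+(1-p)·12 ⇒ p(2) = (1-p)(12) ⇒ p = 6/7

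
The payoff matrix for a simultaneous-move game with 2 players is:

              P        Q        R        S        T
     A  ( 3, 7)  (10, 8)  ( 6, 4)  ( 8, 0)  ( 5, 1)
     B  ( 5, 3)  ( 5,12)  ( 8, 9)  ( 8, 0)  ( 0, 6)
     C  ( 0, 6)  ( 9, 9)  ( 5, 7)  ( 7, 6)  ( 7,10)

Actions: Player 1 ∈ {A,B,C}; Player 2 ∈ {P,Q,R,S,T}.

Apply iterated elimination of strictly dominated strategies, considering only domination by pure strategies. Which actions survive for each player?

Remaining: P1:{A,C} P2:{Q,T}

P2 drop P (Q beats it: A:8>7 B:12>3 C:9>6)
P2 drop R (Q beats it: A:8>4 B:12>9 C:9>7)
P2 drop S (Q beats it: A:8>0 B:12>0 C:9>6)
P1 drop B (A beats it: Q:10>5 T:5>0)
P1→{A,C} P2→{Q,T}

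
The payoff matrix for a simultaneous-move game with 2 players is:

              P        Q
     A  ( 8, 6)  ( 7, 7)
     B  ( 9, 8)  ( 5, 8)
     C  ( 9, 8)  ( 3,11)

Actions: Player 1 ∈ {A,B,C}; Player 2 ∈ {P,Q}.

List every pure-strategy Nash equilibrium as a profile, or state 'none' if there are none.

(A,P): not NE [P1→C gives 9>8; P2→Q gives 7>6]
(A,Q): NE
(B,P): NE
(B,Q): not NE [P1→A gives 7>5]
(C,P): not NE [P2→Q gives 11>8]
(C,Q): not NE [P1→A gives 7>3]

Nash profiles: (A,Q), (B,P)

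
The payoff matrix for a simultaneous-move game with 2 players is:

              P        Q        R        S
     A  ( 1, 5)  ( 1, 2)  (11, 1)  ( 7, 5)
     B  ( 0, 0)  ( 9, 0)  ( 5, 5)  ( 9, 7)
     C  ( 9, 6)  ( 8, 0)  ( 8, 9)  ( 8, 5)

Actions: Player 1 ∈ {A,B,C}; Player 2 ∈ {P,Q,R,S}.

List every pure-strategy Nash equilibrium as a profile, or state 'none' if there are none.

(A,P): not NE [P1→C gives 9>1]
(A,Q): not NE [P1→B gives 9>1; P2→S gives 5>2]
(A,R): not NE [P2→S gives 5>1]
(A,S): not NE [P1→B gives 9>7]
(B,P): not NE [P1→C gives 9>0; P2→S gives 7>0]
(B,Q): not NE [P2→S gives 7>0]
(B,R): not NE [P1→A gives 11>5; P2→S gives 7>5]
(B,S): NE
(C,P): not NE [P2→R gives 9>6]
(C,Q): not NE [P1→B gives 9>8; P2→R gives 9>0]
(C,R): not NE [P1→A gives 11>8]
(C,S): not NE [P1→B gives 9>8; P2→R gives 9>5]

PSNE = {(B,S)}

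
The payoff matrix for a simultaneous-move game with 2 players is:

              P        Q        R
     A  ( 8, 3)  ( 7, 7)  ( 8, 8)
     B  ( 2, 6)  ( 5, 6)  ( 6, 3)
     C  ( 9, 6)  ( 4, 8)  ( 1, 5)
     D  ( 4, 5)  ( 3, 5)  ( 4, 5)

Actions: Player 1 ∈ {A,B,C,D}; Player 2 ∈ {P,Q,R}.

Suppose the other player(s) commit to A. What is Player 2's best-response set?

P2 best: {R}

u_2(P vs A) = 3
u_2(Q vs A) = 7
u_2(R vs A) = 8
max payoff 8 at {R}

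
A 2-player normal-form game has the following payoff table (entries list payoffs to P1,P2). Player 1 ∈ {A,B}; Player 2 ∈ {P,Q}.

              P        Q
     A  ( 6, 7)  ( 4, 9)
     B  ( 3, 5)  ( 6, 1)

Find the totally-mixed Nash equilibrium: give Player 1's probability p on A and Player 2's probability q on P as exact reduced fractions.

p=2/3, q=2/5

P1 indiff ⇒ q·6+(1-q)·4 = q·3+(1-q)·6 ⇒ q(3) = (1-q)(2) ⇒ q = 2/5
P2 indiff ⇒ p·7+(1-p)·5 = p·9+(1-p)·1 ⇒ p(-2) = (1-p)(-4) ⇒ p = 2/3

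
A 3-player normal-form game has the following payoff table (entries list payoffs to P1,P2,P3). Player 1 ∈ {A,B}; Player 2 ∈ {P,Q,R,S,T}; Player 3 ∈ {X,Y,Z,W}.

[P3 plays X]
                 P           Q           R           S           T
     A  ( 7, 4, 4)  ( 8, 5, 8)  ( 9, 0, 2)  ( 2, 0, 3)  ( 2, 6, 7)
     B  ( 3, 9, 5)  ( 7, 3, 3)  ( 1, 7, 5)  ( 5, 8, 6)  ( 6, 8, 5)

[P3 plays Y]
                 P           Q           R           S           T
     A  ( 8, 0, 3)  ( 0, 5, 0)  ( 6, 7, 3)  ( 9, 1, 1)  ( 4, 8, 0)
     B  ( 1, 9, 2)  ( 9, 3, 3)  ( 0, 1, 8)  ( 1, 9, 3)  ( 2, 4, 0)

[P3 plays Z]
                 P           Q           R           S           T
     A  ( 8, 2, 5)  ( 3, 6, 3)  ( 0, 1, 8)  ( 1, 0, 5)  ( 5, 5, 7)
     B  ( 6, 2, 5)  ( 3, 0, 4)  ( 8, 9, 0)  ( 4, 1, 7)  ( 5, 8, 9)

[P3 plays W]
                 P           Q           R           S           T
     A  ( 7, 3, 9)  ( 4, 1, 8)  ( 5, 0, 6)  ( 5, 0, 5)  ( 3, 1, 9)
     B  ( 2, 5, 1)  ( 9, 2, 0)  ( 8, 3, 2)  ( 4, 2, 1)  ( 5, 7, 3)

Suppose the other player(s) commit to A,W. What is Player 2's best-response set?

u_2(P vs A,W) = 3
u_2(Q vs A,W) = 1
u_2(R vs A,W) = 0
u_2(S vs A,W) = 0
u_2(T vs A,W) = 1
max payoff 3 at {P}

argmax u_2 = {P}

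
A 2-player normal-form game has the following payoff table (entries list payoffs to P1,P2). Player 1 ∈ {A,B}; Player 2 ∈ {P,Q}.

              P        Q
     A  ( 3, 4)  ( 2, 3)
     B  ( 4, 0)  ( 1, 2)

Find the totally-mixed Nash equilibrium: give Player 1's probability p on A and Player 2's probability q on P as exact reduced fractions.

P1 indiff ⇒ q·3+(1-q)·2 = q·4+(1-q)·1 ⇒ q(-1) = (1-q)(-1) ⇒ q = 1/2
P2 indiff ⇒ p·4+(1-p)·0 = p·3+(1-p)·2 ⇒ p(1) = (1-p)(2) ⇒ p = 2/3

P1 mixes 2/3 on A; P2 mixes 1/2 on P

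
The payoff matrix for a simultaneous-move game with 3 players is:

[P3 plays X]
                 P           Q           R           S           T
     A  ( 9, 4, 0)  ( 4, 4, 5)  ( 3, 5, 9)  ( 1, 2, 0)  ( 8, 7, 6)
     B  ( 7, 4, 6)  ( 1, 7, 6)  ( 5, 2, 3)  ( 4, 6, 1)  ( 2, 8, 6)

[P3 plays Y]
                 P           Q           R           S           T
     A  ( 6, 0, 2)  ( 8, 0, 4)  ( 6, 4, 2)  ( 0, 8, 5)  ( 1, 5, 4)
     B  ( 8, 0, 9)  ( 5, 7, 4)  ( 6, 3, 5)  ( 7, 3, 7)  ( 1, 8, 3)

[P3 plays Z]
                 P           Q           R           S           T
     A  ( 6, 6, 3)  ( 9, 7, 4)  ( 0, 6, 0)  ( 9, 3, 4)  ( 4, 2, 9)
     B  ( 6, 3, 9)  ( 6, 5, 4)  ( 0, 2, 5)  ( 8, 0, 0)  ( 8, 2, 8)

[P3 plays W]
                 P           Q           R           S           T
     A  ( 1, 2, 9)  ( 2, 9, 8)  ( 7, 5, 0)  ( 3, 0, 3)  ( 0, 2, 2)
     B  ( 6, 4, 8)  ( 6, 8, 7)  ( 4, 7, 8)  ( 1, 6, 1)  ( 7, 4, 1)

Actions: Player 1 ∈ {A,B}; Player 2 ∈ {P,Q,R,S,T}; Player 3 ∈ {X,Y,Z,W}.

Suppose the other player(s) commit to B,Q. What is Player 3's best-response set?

P3 best: {W}

u_3(X vs B,Q) = 6
u_3(Y vs B,Q) = 4
u_3(Z vs B,Q) = 4
u_3(W vs B,Q) = 7
max payoff 7 at {W}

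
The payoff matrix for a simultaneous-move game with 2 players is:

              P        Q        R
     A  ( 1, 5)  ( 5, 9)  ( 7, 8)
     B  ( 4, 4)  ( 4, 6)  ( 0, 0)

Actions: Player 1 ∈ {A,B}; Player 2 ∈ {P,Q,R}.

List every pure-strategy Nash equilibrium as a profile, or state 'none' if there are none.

NE set: (A,Q)

(A,P): not NE [P1→B gives 4>1; P2→Q gives 9>5]
(A,Q): NE
(A,R): not NE [P2→Q gives 9>8]
(B,P): not NE [P2→Q gives 6>4]
(B,Q): not NE [P1→A gives 5>4]
(B,R): not NE [P1→A gives 7>0; P2→Q gives 6>0]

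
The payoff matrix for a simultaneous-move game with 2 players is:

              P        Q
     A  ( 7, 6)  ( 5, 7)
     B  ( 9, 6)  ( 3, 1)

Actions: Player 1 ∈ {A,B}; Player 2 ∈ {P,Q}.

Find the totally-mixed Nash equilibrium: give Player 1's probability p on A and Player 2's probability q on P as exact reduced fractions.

p=5/6, q=1/2

P1 indiff ⇒ q·7+(1-q)·5 = q·9+(1-q)·3 ⇒ q(-2) = (1-q)(-2) ⇒ q = 1/2
P2 indiff ⇒ p·6+(1-p)·6 = p·7+(1-p)·1 ⇒ p(-1) = (1-p)(-5) ⇒ p = 5/6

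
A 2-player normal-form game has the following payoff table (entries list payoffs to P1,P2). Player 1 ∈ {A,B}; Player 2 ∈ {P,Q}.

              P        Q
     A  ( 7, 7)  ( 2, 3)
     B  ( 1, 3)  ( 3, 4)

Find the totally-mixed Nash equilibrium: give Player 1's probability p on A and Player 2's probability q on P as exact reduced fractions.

P1 indiff ⇒ q·7+(1-q)·2 = q·1+(1-q)·3 ⇒ q(6) = (1-q)(1) ⇒ q = 1/7
P2 indiff ⇒ p·7+(1-p)·3 = p·3+(1-p)·4 ⇒ p(4) = (1-p)(1) ⇒ p = 1/5

p=1/5, q=1/7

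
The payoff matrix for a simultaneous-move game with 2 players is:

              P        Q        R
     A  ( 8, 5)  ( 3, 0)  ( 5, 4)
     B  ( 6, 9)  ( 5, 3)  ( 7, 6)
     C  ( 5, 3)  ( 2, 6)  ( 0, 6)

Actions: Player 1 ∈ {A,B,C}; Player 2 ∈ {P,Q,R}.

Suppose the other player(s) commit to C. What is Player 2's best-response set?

argmax u_2 = {Q,R}

u_2(P vs C) = 3
u_2(Q vs C) = 6
u_2(R vs C) = 6
max payoff 6 at {Q,R}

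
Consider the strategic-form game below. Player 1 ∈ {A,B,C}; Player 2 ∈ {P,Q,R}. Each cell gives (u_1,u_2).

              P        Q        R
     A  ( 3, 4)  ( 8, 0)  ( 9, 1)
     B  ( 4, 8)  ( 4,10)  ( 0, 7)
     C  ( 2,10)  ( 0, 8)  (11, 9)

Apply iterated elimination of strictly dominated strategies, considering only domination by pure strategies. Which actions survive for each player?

Remaining: P1:{A,B} P2:{P,Q}

P2 drop R (P beats it: A:4>1 B:8>7 C:10>9)
P1 drop C (A beats it: P:3>2 Q:8>0)
P1→{A,B} P2→{P,Q}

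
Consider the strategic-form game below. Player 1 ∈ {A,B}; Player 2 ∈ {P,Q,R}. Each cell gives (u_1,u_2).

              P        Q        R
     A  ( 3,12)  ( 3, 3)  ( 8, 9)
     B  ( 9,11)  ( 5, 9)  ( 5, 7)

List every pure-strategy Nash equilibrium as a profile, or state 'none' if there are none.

PSNE = {(B,P)}

(A,P): not NE [P1→B gives 9>3]
(A,Q): not NE [P1→B gives 5>3; P2→P gives 12>3]
(A,R): not NE [P2→P gives 12>9]
(B,P): NE
(B,Q): not NE [P2→P gives 11>9]
(B,R): not NE [P1→A gives 8>5; P2→P gives 11>7]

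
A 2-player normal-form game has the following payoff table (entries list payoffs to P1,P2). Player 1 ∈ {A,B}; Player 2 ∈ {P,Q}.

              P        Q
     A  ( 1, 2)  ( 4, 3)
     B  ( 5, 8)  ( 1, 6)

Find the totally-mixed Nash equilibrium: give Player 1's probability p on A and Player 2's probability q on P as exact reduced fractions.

P1 mixes 2/3 on A; P2 mixes 3/7 on P

P1 indiff ⇒ q·1+(1-q)·4 = q·5+(1-q)·1 ⇒ q(-4) = (1-q)(-3) ⇒ q = 3/7
P2 indiff ⇒ p·2+(1-p)·8 = p·3+(1-p)·6 ⇒ p(-1) = (1-p)(-2) ⇒ p = 2/3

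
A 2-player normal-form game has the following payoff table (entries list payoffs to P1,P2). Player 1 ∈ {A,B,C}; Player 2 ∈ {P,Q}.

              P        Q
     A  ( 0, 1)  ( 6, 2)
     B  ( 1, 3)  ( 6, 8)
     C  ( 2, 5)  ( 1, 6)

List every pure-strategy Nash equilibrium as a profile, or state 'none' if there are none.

Nash profiles: (A,Q), (B,Q)

(A,P): not NE [P1→C gives 2>0; P2→Q gives 2>1]
(A,Q): NE
(B,P): not NE [P1→C gives 2>1; P2→Q gives 8>3]
(B,Q): NE
(C,P): not NE [P2→Q gives 6>5]
(C,Q): not NE [P1→B gives 6>1]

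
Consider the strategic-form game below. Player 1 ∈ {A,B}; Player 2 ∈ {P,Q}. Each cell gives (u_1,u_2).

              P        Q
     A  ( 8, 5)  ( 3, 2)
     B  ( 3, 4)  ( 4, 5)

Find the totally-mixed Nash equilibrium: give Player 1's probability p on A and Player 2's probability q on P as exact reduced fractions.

p=1/4, q=1/6

P1 indiff ⇒ q·8+(1-q)·3 = q·3+(1-q)·4 ⇒ q(5) = (1-q)(1) ⇒ q = 1/6
P2 indiff ⇒ p·5+(1-p)·4 = p·2+(1-p)·5 ⇒ p(3) = (1-p)(1) ⇒ p = 1/4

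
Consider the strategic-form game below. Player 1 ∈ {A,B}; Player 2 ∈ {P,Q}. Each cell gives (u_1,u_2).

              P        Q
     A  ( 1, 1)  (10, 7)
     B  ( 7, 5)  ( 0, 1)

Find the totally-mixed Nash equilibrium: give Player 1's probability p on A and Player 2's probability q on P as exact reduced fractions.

p=2/5, q=5/8

P1 indiff ⇒ q·1+(1-q)·10 = q·7+(1-q)·0 ⇒ q(-6) = (1-q)(-10) ⇒ q = 5/8
P2 indiff ⇒ p·1+(1-p)·5 = p·7+(1-p)·1 ⇒ p(-6) = (1-p)(-4) ⇒ p = 2/5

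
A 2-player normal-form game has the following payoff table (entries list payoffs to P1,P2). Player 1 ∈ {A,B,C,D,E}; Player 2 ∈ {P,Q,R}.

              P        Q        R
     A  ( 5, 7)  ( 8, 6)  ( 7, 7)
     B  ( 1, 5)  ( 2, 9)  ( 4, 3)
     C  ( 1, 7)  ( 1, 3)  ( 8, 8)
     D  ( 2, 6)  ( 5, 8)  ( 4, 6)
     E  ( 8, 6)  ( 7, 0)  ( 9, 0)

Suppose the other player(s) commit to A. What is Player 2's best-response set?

BR_2 = {P,R}

u_2(P vs A) = 7
u_2(Q vs A) = 6
u_2(R vs A) = 7
max payoff 7 at {P,R}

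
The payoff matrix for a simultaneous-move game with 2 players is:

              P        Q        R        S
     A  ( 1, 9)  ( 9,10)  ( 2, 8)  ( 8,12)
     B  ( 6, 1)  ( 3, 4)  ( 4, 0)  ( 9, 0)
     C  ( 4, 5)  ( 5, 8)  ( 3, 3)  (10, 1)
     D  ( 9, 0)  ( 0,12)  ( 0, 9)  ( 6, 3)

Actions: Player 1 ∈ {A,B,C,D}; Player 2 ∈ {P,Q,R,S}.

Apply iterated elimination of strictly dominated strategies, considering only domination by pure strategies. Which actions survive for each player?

Remaining: P1:{A,C} P2:{Q,S}

P2 drop P (Q beats it: A:10>9 B:4>1 C:8>5 D:12>0)
P1 drop D (A beats it: Q:9>0 R:2>0 S:8>6)
P2 drop R (Q beats it: A:10>8 B:4>0 C:8>3)
P1 drop B (C beats it: Q:5>3 S:10>9)
P1→{A,C} P2→{Q,S}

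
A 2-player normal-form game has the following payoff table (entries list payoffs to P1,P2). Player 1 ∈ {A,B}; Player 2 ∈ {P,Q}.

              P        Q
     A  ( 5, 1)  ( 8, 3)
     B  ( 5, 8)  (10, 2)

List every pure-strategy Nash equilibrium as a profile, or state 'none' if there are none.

(A,P): not NE [P2→Q gives 3>1]
(A,Q): not NE [P1→B gives 10>8]
(B,P): NE
(B,Q): not NE [P2→P gives 8>2]

NE set: (B,P)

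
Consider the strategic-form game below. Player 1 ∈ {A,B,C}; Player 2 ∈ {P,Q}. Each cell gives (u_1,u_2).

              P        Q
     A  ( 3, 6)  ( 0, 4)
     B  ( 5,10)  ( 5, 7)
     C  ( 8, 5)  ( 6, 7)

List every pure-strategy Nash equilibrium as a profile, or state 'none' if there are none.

(A,P): not NE [P1→C gives 8>3]
(A,Q): not NE [P1→C gives 6>0; P2→P gives 6>4]
(B,P): not NE [P1→C gives 8>5]
(B,Q): not NE [P1→C gives 6>5; P2→P gives 10>7]
(C,P): not NE [P2→Q gives 7>5]
(C,Q): NE

PSNE = {(C,Q)}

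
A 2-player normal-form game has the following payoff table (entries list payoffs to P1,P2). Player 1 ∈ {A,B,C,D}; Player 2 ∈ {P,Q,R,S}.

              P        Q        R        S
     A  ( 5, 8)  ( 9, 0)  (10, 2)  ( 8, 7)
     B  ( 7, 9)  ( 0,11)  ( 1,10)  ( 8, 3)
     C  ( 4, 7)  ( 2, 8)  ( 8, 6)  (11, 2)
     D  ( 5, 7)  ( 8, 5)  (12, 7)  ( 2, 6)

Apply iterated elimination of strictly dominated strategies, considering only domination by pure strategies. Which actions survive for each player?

P2 drop S (P beats it: A:8>7 B:9>3 C:7>2 D:7>6)
P1 drop C (A beats it: P:5>4 Q:9>2 R:10>8)
P1→{A,B,D} P2→{P,Q,R}

Survivors P1:{A,B,D} P2:{P,Q,R}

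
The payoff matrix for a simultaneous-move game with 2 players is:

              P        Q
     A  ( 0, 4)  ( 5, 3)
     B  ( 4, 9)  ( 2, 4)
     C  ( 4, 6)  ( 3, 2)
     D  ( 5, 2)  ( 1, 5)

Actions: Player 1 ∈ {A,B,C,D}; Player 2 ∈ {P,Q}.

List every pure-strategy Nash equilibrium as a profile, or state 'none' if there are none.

(A,P): not NE [P1→D gives 5>0]
(A,Q): not NE [P2→P gives 4>3]
(B,P): not NE [P1→D gives 5>4]
(B,Q): not NE [P1→A gives 5>2; P2→P gives 9>4]
(C,P): not NE [P1→D gives 5>4]
(C,Q): not NE [P1→A gives 5>3; P2→P gives 6>2]
(D,P): not NE [P2→Q gives 5>2]
(D,Q): not NE [P1→A gives 5>1]

Equilibria: none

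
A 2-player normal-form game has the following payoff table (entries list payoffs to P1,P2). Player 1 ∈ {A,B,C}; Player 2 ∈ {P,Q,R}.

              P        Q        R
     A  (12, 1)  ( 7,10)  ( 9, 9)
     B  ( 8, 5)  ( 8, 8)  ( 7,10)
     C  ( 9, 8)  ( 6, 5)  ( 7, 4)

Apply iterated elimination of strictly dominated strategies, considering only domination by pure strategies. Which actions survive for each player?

P1 drop C (A beats it: P:12>9 Q:7>6 R:9>7)
P2 drop P (Q beats it: A:10>1 B:8>5)
P1→{A,B} P2→{Q,R}

Survivors P1:{A,B} P2:{Q,R}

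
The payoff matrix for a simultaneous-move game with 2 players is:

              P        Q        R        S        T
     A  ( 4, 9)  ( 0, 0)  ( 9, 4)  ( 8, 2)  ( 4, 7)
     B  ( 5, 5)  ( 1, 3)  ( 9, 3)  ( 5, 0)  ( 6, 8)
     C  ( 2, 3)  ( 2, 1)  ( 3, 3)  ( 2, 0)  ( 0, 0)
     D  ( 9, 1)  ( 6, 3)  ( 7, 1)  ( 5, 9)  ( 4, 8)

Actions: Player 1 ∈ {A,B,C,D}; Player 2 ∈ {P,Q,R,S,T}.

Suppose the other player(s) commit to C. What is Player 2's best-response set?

P2 best: {P,R}

u_2(P vs C) = 3
u_2(Q vs C) = 1
u_2(R vs C) = 3
u_2(S vs C) = 0
u_2(T vs C) = 0
max payoff 3 at {P,R}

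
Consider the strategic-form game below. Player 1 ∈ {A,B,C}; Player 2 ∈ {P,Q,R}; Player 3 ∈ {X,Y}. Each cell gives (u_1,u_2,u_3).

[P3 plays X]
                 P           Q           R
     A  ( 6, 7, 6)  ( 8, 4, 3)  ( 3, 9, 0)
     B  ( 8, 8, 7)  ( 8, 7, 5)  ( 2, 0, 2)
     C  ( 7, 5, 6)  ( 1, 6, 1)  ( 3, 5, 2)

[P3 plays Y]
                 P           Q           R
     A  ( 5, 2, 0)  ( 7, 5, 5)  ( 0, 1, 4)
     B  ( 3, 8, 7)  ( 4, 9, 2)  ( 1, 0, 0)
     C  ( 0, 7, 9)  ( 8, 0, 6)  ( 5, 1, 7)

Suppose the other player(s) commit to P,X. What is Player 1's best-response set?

u_1(A vs P,X) = 6
u_1(B vs P,X) = 8
u_1(C vs P,X) = 7
max payoff 8 at {B}

BR_1 = {B}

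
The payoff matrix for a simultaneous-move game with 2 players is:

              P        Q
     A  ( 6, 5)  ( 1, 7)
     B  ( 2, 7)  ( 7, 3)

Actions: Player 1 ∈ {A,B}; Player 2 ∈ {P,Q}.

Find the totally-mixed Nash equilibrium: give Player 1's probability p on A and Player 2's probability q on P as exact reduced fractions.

P1 indiff ⇒ q·6+(1-q)·1 = q·2+(1-q)·7 ⇒ q(4) = (1-q)(6) ⇒ q = 3/5
P2 indiff ⇒ p·5+(1-p)·7 = p·7+(1-p)·3 ⇒ p(-2) = (1-p)(-4) ⇒ p = 2/3

p=2/3, q=3/5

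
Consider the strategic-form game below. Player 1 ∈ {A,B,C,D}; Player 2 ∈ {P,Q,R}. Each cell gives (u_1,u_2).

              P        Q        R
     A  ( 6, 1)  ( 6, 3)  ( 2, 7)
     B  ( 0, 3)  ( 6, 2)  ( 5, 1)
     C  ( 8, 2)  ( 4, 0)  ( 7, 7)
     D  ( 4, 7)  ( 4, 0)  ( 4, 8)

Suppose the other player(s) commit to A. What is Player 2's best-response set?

u_2(P vs A) = 1
u_2(Q vs A) = 3
u_2(R vs A) = 7
max payoff 7 at {R}

argmax u_2 = {R}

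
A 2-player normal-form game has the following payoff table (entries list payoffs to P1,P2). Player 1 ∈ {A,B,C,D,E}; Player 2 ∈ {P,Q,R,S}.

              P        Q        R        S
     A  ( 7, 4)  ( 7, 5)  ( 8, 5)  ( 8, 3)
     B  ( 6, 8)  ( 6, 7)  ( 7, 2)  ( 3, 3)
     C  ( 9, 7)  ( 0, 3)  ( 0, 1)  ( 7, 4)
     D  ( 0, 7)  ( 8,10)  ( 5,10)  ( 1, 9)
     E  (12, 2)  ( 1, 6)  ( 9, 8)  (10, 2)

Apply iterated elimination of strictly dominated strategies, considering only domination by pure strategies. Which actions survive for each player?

Remaining: P1:{A,D,E} P2:{Q,R}

P1 drop B (A beats it: P:7>6 Q:7>6 R:8>7 S:8>3)
P1 drop C (E beats it: P:12>9 Q:1>0 R:9>0 S:10>7)
P2 drop P (Q beats it: A:5>4 D:10>7 E:6>2)
P2 drop S (Q beats it: A:5>3 D:10>9 E:6>2)
P1→{A,D,E} P2→{Q,R}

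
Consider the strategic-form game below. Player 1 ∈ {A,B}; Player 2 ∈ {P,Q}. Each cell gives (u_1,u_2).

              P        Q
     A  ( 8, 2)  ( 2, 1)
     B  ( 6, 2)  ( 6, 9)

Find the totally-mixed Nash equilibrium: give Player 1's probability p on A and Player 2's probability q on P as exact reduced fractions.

P1 indiff ⇒ q·8+(1-q)·2 = q·6+(1-q)·6 ⇒ q(2) = (1-q)(4) ⇒ q = 2/3
P2 indiff ⇒ p·2+(1-p)·2 = p·1+(1-p)·9 ⇒ p(1) = (1-p)(7) ⇒ p = 7/8

P1 mixes 7/8 on A; P2 mixes 2/3 on P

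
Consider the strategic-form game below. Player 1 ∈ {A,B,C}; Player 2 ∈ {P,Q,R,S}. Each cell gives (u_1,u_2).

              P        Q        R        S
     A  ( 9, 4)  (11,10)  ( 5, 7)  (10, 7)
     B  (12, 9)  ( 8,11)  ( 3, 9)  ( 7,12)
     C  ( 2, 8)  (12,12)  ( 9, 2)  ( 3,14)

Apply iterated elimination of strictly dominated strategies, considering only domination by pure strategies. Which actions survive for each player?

P2 drop P (Q beats it: A:10>4 B:11>9 C:12>8)
P1 drop B (A beats it: Q:11>8 R:5>3 S:10>7)
P2 drop R (Q beats it: A:10>7 C:12>2)
P1→{A,C} P2→{Q,S}

Remaining: P1:{A,C} P2:{Q,S}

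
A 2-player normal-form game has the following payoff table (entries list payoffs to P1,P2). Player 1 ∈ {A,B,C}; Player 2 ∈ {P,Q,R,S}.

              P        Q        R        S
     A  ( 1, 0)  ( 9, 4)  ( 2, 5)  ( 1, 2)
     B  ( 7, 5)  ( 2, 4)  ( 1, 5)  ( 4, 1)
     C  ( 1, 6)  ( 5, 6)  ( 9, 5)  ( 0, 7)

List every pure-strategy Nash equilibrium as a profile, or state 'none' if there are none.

PSNE = {(B,P)}

(A,P): not NE [P1→B gives 7>1; P2→R gives 5>0]
(A,Q): not NE [P2→R gives 5>4]
(A,R): not NE [P1→C gives 9>2]
(A,S): not NE [P1→B gives 4>1; P2→R gives 5>2]
(B,P): NE
(B,Q): not NE [P1→A gives 9>2; P2→R gives 5>4]
(B,R): not NE [P1→C gives 9>1]
(B,S): not NE [P2→R gives 5>1]
(C,P): not NE [P1→B gives 7>1; P2→S gives 7>6]
(C,Q): not NE [P1→A gives 9>5; P2→S gives 7>6]
(C,R): not NE [P2→S gives 7>5]
(C,S): not NE [P1→B gives 4>0]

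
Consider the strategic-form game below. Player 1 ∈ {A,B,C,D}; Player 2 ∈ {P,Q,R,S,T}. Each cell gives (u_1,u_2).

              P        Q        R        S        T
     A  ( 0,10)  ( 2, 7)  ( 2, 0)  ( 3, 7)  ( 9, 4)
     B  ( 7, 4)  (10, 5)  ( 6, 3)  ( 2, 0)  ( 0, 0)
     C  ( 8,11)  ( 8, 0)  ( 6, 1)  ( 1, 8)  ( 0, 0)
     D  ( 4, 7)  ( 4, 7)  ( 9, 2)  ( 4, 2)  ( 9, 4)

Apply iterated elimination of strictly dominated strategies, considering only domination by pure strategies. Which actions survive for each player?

Remaining: P1:{B,C} P2:{P,Q}

P2 drop R (P beats it: A:10>0 B:4>3 C:11>1 D:7>2)
P2 drop S (P beats it: A:10>7 B:4>0 C:11>8 D:7>2)
P2 drop T (P beats it: A:10>4 B:4>0 C:11>0 D:7>4)
P1 drop A (B beats it: P:7>0 Q:10>2)
P1 drop D (B beats it: P:7>4 Q:10>4)
P1→{B,C} P2→{P,Q}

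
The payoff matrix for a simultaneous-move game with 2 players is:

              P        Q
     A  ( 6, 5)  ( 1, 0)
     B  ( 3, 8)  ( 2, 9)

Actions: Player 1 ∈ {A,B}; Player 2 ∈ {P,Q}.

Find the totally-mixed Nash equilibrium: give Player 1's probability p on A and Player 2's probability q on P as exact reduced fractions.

P1 indiff ⇒ q·6+(1-q)·1 = q·3+(1-q)·2 ⇒ q(3) = (1-q)(1) ⇒ q = 1/4
P2 indiff ⇒ p·5+(1-p)·8 = p·0+(1-p)·9 ⇒ p(5) = (1-p)(1) ⇒ p = 1/6

p=1/6, q=1/4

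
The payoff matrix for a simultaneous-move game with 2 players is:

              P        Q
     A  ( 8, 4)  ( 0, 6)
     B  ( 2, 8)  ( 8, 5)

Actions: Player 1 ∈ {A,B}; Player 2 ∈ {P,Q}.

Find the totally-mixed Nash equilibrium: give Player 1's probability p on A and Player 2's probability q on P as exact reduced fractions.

P1 indiff ⇒ q·8+(1-q)·0 = q·2+(1-q)·8 ⇒ q(6) = (1-q)(8) ⇒ q = 4/7
P2 indiff ⇒ p·4+(1-p)·8 = p·6+(1-p)·5 ⇒ p(-2) = (1-p)(-3) ⇒ p = 3/5

P1 mixes 3/5 on A; P2 mixes 4/7 on P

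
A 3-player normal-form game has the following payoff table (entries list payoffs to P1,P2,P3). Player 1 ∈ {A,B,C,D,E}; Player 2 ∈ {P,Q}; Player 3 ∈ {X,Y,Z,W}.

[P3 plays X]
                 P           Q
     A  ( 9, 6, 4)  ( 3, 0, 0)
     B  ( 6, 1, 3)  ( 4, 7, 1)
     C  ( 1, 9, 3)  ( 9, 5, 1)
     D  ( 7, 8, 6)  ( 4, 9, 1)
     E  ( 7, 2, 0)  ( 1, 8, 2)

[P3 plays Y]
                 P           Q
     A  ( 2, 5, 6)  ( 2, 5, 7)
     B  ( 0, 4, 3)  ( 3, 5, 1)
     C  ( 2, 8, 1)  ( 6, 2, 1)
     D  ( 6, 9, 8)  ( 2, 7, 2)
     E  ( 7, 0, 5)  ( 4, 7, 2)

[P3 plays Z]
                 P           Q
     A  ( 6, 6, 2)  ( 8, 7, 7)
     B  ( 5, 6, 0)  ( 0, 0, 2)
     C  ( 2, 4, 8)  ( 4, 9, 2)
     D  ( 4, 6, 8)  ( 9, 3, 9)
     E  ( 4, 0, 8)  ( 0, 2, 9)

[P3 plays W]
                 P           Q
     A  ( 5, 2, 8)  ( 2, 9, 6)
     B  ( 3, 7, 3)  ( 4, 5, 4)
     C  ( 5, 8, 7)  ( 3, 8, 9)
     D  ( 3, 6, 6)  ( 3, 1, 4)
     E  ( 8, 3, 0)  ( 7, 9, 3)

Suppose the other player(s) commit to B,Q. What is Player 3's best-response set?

argmax u_3 = {W}

u_3(X vs B,Q) = 1
u_3(Y vs B,Q) = 1
u_3(Z vs B,Q) = 2
u_3(W vs B,Q) = 4
max payoff 4 at {W}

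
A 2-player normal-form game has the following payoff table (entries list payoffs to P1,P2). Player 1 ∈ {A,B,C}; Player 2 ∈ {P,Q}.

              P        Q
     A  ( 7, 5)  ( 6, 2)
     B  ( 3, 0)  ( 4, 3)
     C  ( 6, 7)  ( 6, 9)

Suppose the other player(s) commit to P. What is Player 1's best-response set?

u_1(A vs P) = 7
u_1(B vs P) = 3
u_1(C vs P) = 6
max payoff 7 at {A}

P1 best: {A}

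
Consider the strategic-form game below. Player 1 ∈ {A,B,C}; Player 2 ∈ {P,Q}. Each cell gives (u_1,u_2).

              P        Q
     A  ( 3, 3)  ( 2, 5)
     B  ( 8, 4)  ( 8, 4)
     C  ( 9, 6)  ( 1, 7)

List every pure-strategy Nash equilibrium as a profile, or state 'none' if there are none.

(A,P): not NE [P1→C gives 9>3; P2→Q gives 5>3]
(A,Q): not NE [P1→B gives 8>2]
(B,P): not NE [P1→C gives 9>8]
(B,Q): NE
(C,P): not NE [P2→Q gives 7>6]
(C,Q): not NE [P1→B gives 8>1]

PSNE = {(B,Q)}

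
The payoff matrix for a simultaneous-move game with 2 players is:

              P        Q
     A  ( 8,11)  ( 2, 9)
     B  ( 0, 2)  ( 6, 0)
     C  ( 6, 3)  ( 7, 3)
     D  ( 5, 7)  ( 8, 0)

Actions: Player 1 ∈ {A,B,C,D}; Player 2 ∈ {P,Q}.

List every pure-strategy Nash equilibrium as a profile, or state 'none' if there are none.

(A,P): NE
(A,Q): not NE [P1→D gives 8>2; P2→P gives 11>9]
(B,P): not NE [P1→A gives 8>0]
(B,Q): not NE [P1→D gives 8>6; P2→P gives 2>0]
(C,P): not NE [P1→A gives 8>6]
(C,Q): not NE [P1→D gives 8>7]
(D,P): not NE [P1→A gives 8>5]
(D,Q): not NE [P2→P gives 7>0]

PSNE = {(A,P)}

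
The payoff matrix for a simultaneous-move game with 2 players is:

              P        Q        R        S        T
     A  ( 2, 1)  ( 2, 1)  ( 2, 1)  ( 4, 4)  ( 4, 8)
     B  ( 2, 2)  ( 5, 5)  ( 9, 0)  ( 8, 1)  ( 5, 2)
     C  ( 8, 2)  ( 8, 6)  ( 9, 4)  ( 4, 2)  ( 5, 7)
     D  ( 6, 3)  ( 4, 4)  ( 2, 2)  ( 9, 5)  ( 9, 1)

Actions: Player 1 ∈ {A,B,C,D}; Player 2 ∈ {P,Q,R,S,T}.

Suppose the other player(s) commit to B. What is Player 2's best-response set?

BR_2 = {Q}

u_2(P vs B) = 2
u_2(Q vs B) = 5
u_2(R vs B) = 0
u_2(S vs B) = 1
u_2(T vs B) = 2
max payoff 5 at {Q}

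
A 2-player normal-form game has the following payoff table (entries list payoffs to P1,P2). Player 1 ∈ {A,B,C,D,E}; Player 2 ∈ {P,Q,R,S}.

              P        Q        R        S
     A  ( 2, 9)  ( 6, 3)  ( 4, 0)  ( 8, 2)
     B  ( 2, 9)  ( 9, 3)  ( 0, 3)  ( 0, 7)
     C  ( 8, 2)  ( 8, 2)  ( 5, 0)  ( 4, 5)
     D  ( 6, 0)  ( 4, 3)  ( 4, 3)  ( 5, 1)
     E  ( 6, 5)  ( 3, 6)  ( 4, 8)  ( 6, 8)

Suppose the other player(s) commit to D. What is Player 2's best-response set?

u_2(P vs D) = 0
u_2(Q vs D) = 3
u_2(R vs D) = 3
u_2(S vs D) = 1
max payoff 3 at {Q,R}

argmax u_2 = {Q,R}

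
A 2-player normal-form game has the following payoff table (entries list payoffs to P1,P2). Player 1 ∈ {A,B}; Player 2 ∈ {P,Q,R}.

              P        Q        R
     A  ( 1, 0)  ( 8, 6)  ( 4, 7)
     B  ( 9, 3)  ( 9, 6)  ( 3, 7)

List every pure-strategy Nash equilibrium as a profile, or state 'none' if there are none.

(A,P): not NE [P1→B gives 9>1; P2→R gives 7>0]
(A,Q): not NE [P1→B gives 9>8; P2→R gives 7>6]
(A,R): NE
(B,P): not NE [P2→R gives 7>3]
(B,Q): not NE [P2→R gives 7>6]
(B,R): not NE [P1→A gives 4>3]

Nash profiles: (A,R)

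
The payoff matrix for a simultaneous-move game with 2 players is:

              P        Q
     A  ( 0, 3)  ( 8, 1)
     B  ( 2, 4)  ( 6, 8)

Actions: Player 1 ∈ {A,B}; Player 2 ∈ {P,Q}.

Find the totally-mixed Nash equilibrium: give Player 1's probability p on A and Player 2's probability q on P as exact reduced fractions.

p=2/3, q=1/2

P1 indiff ⇒ q·0+(1-q)·8 = q·2+(1-q)·6 ⇒ q(-2) = (1-q)(-2) ⇒ q = 1/2
P2 indiff ⇒ p·3+(1-p)·4 = p·1+(1-p)·8 ⇒ p(2) = (1-p)(4) ⇒ p = 2/3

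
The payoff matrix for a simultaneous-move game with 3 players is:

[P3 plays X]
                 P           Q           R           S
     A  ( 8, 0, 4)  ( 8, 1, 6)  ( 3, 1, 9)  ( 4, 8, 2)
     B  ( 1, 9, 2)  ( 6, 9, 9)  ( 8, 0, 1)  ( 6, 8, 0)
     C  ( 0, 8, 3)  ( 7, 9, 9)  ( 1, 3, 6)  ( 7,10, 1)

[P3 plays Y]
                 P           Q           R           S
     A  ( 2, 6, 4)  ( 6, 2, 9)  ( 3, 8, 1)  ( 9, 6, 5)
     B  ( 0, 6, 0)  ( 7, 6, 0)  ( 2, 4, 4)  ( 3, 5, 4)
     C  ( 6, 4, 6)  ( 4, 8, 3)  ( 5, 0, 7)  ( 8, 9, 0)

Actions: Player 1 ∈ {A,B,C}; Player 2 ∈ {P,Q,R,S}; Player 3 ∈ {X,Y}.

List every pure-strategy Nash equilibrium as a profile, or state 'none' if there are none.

PSNE = {(C,S,X)}

(A,P,X): not NE [P2→S gives 8>0]
(A,P,Y): not NE [P1→C gives 6>2; P2→R gives 8>6]
(A,Q,X): not NE [P2→S gives 8>1; P3→Y gives 9>6]
(A,Q,Y): not NE [P1→B gives 7>6; P2→R gives 8>2]
(A,R,X): not NE [P1→B gives 8>3; P2→S gives 8>1]
(A,R,Y): not NE [P1→C gives 5>3; P3→X gives 9>1]
(A,S,X): not NE [P1→C gives 7>4; P3→Y gives 5>2]
(A,S,Y): not NE [P2→R gives 8>6]
(B,P,X): not NE [P1→A gives 8>1]
(B,P,Y): not NE [P1→C gives 6>0; P3→X gives 2>0]
(B,Q,X): not NE [P1→A gives 8>6]
(B,Q,Y): not NE [P3→X gives 9>0]
(B,R,X): not NE [P2→Q gives 9>0; P3→Y gives 4>1]
(B,R,Y): not NE [P1→C gives 5>2; P2→Q gives 6>4]
(B,S,X): not NE [P1→C gives 7>6; P2→Q gives 9>8; P3→Y gives 4>0]
(B,S,Y): not NE [P1→A gives 9>3; P2→Q gives 6>5]
(C,P,X): not NE [P1→A gives 8>0; P2→S gives 10>8; P3→Y gives 6>3]
(C,P,Y): not NE [P2→S gives 9>4]
(C,Q,X): not NE [P1→A gives 8>7; P2→S gives 10>9]
(C,Q,Y): not NE [P1→B gives 7>4; P2→S gives 9>8; P3→X gives 9>3]
(C,R,X): not NE [P1→B gives 8>1; P2→S gives 10>3; P3→Y gives 7>6]
(C,R,Y): not NE [P2→S gives 9>0]
(C,S,X): NE
(C,S,Y): not NE [P1→A gives 9>8; P3→X gives 1>0]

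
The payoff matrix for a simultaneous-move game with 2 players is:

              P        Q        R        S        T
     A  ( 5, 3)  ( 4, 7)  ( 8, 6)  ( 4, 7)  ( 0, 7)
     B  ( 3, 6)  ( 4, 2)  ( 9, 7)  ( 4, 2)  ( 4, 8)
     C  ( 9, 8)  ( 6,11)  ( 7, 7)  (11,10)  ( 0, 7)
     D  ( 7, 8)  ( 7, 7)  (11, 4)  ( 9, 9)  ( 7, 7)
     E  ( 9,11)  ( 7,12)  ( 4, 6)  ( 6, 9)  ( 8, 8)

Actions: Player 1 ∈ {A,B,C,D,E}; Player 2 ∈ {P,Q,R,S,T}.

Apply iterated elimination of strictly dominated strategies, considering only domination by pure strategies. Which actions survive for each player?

Remaining: P1:{C,D,E} P2:{P,Q,S}

P1 drop A (D beats it: P:7>5 Q:7>4 R:11>8 S:9>4 T:7>0)
P1 drop B (D beats it: P:7>3 Q:7>4 R:11>9 S:9>4 T:7>4)
P2 drop R (P beats it: C:8>7 D:8>4 E:11>6)
P2 drop T (P beats it: C:8>7 D:8>7 E:11>8)
P1→{C,D,E} P2→{P,Q,S}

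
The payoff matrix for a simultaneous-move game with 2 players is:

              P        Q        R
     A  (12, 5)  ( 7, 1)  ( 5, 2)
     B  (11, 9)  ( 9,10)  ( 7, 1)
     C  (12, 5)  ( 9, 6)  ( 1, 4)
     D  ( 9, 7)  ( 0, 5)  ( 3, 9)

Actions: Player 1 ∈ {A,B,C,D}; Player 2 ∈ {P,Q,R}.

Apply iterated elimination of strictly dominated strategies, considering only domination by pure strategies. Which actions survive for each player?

P1 drop D (A beats it: P:12>9 Q:7>0 R:5>3)
P2 drop R (P beats it: A:5>2 B:9>1 C:5>4)
P1→{A,B,C} P2→{P,Q}

IESDS → P1:{A,B,C} P2:{P,Q}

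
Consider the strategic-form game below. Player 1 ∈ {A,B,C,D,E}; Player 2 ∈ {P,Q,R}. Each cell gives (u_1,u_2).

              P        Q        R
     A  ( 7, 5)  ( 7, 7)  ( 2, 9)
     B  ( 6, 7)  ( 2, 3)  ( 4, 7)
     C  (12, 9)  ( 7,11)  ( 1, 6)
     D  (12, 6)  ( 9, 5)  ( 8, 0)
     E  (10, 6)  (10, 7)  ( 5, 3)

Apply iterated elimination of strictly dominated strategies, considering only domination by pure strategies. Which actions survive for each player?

P1 drop A (D beats it: P:12>7 Q:9>7 R:8>2)
P1 drop B (D beats it: P:12>6 Q:9>2 R:8>4)
P2 drop R (P beats it: C:9>6 D:6>0 E:6>3)
P1→{C,D,E} P2→{P,Q}

Survivors P1:{C,D,E} P2:{P,Q}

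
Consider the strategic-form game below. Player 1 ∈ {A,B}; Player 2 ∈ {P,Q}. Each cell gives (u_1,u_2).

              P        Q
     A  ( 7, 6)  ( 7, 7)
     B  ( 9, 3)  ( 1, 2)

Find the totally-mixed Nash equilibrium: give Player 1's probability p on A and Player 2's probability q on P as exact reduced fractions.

P1 indiff ⇒ q·7+(1-q)·7 = q·9+(1-q)·1 ⇒ q(-2) = (1-q)(-6) ⇒ q = 3/4
P2 indiff ⇒ p·6+(1-p)·3 = p·7+(1-p)·2 ⇒ p(-1) = (1-p)(-1) ⇒ p = 1/2

p=1/2, q=3/4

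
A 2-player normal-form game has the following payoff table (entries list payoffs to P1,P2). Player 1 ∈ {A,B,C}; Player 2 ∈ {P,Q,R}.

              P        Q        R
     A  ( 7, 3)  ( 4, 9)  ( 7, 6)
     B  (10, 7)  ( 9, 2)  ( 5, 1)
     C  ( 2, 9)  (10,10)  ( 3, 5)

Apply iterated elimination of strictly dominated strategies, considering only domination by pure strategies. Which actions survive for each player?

P2 drop R (Q beats it: A:9>6 B:2>1 C:10>5)
P1 drop A (B beats it: P:10>7 Q:9>4)
P1→{B,C} P2→{P,Q}

IESDS → P1:{B,C} P2:{P,Q}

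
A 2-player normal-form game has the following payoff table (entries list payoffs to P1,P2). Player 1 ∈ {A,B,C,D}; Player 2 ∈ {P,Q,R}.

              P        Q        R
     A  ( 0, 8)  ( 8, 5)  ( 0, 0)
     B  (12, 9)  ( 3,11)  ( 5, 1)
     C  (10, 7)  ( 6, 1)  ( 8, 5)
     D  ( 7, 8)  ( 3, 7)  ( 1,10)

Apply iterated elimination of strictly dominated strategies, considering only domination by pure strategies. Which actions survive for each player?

Survivors P1:{A,B,C} P2:{P,Q}

P1 drop D (C beats it: P:10>7 Q:6>3 R:8>1)
P2 drop R (P beats it: A:8>0 B:9>1 C:7>5)
P1→{A,B,C} P2→{P,Q}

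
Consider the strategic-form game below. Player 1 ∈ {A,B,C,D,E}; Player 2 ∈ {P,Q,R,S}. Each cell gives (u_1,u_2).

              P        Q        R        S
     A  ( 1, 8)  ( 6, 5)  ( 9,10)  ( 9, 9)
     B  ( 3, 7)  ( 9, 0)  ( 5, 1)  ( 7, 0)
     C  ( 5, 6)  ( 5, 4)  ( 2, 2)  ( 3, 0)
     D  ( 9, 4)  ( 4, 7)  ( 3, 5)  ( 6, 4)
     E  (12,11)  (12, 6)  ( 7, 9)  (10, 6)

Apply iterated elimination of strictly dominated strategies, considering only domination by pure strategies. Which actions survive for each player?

IESDS → P1:{A,E} P2:{P,R}

P1 drop B (E beats it: P:12>3 Q:12>9 R:7>5 S:10>7)
P1 drop C (E beats it: P:12>5 Q:12>5 R:7>2 S:10>3)
P1 drop D (E beats it: P:12>9 Q:12>4 R:7>3 S:10>6)
P2 drop Q (P beats it: A:8>5 E:11>6)
P2 drop S (R beats it: A:10>9 E:9>6)
P1→{A,E} P2→{P,R}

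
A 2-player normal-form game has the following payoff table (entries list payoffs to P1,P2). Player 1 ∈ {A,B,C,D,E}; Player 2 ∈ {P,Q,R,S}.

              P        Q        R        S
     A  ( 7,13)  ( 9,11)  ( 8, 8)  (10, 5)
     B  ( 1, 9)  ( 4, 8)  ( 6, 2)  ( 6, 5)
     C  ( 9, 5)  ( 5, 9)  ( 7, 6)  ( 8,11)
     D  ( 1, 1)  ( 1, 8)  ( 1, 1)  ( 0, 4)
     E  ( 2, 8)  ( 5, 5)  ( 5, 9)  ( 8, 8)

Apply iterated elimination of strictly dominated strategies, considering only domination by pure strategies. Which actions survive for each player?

Remaining: P1:{A,C} P2:{P,Q,S}

P1 drop B (A beats it: P:7>1 Q:9>4 R:8>6 S:10>6)
P1 drop D (A beats it: P:7>1 Q:9>1 R:8>1 S:10>0)
P1 drop E (A beats it: P:7>2 Q:9>5 R:8>5 S:10>8)
P2 drop R (Q beats it: A:11>8 C:9>6)
P1→{A,C} P2→{P,Q,S}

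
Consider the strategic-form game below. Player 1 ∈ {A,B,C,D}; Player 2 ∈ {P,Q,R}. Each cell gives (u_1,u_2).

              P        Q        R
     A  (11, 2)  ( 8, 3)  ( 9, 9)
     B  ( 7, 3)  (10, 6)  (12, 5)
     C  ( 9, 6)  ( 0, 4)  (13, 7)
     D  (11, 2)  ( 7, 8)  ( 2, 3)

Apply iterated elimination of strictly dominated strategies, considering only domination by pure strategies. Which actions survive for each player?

IESDS → P1:{B,C} P2:{Q,R}

P2 drop P (R beats it: A:9>2 B:5>3 C:7>6 D:3>2)
P1 drop A (B beats it: Q:10>8 R:12>9)
P1 drop D (B beats it: Q:10>7 R:12>2)
P1→{B,C} P2→{Q,R}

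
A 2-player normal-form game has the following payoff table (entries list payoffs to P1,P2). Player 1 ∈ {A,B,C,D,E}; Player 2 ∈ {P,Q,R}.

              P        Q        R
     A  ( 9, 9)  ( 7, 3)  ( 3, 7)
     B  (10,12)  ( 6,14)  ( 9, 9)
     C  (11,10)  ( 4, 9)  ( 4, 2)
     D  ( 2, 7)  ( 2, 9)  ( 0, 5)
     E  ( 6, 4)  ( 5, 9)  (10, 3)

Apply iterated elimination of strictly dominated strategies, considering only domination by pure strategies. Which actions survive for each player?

IESDS → P1:{A,B,C} P2:{P,Q}

P1 drop D (A beats it: P:9>2 Q:7>2 R:3>0)
P2 drop R (P beats it: A:9>7 B:12>9 C:10>2 E:4>3)
P1 drop E (A beats it: P:9>6 Q:7>5)
P1→{A,B,C} P2→{P,Q}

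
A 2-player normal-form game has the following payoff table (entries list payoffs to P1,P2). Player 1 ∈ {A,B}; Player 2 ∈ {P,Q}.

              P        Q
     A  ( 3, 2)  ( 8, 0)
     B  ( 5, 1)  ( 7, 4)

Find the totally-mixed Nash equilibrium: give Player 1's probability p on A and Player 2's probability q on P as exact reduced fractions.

P1 indiff ⇒ q·3+(1-q)·8 = q·5+(1-q)·7 ⇒ q(-2) = (1-q)(-1) ⇒ q = 1/3
P2 indiff ⇒ p·2+(1-p)·1 = p·0+(1-p)·4 ⇒ p(2) = (1-p)(3) ⇒ p = 3/5

p=3/5, q=1/3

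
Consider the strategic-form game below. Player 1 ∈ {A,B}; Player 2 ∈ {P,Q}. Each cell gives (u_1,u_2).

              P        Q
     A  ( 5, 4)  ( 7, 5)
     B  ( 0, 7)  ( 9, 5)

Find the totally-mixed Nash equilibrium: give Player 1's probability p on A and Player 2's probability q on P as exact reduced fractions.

(p,q) = (2/3, 2/7)

P1 indiff ⇒ q·5+(1-q)·7 = q·0+(1-q)·9 ⇒ q(5) = (1-q)(2) ⇒ q = 2/7
P2 indiff ⇒ p·4+(1-p)·7 = p·5+(1-p)·5 ⇒ p(-1) = (1-p)(-2) ⇒ p = 2/3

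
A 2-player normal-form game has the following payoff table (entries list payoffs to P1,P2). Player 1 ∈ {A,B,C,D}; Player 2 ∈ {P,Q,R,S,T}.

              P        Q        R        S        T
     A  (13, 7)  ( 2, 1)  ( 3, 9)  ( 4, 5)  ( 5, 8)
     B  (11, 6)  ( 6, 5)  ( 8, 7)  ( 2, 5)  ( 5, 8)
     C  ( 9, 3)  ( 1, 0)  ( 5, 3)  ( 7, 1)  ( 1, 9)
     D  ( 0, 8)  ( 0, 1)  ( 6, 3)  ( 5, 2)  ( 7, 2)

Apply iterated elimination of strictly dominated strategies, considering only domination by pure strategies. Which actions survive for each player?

P2 drop Q (P beats it: A:7>1 B:6>5 C:3>0 D:8>1)
P2 drop S (P beats it: A:7>5 B:6>5 C:3>1 D:8>2)
P1 drop C (B beats it: P:11>9 R:8>5 T:5>1)
P1→{A,B,D} P2→{P,R,T}

IESDS → P1:{A,B,D} P2:{P,R,T}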